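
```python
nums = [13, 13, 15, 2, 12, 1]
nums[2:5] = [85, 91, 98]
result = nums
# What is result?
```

nums starts as [13, 13, 15, 2, 12, 1] (length 6). The slice nums[2:5] covers indices [2, 3, 4] with values [15, 2, 12]. Replacing that slice with [85, 91, 98] (same length) produces [13, 13, 85, 91, 98, 1].

[13, 13, 85, 91, 98, 1]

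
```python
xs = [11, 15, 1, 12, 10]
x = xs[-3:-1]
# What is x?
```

xs has length 5. The slice xs[-3:-1] selects indices [2, 3] (2->1, 3->12), giving [1, 12].

[1, 12]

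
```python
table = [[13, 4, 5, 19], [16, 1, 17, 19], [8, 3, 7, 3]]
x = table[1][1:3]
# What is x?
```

table[1] = [16, 1, 17, 19]. table[1] has length 4. The slice table[1][1:3] selects indices [1, 2] (1->1, 2->17), giving [1, 17].

[1, 17]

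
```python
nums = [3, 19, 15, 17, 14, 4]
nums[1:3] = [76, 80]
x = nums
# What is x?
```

nums starts as [3, 19, 15, 17, 14, 4] (length 6). The slice nums[1:3] covers indices [1, 2] with values [19, 15]. Replacing that slice with [76, 80] (same length) produces [3, 76, 80, 17, 14, 4].

[3, 76, 80, 17, 14, 4]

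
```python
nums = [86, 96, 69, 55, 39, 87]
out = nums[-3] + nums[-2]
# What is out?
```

nums has length 6. Negative index -3 maps to positive index 6 + (-3) = 3. nums[3] = 55.
nums has length 6. Negative index -2 maps to positive index 6 + (-2) = 4. nums[4] = 39.
Sum: 55 + 39 = 94.

94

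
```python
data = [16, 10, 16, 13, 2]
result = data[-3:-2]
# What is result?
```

data has length 5. The slice data[-3:-2] selects indices [2] (2->16), giving [16].

[16]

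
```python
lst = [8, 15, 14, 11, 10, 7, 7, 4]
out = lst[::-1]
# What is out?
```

lst has length 8. The slice lst[::-1] selects indices [7, 6, 5, 4, 3, 2, 1, 0] (7->4, 6->7, 5->7, 4->10, 3->11, 2->14, 1->15, 0->8), giving [4, 7, 7, 10, 11, 14, 15, 8].

[4, 7, 7, 10, 11, 14, 15, 8]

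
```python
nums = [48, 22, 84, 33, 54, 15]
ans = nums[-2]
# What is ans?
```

nums has length 6. Negative index -2 maps to positive index 6 + (-2) = 4. nums[4] = 54.

54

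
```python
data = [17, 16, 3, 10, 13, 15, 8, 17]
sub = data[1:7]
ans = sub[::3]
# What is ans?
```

data has length 8. The slice data[1:7] selects indices [1, 2, 3, 4, 5, 6] (1->16, 2->3, 3->10, 4->13, 5->15, 6->8), giving [16, 3, 10, 13, 15, 8]. So sub = [16, 3, 10, 13, 15, 8]. sub has length 6. The slice sub[::3] selects indices [0, 3] (0->16, 3->13), giving [16, 13].

[16, 13]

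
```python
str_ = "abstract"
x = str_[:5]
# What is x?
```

str_ has length 8. The slice str_[:5] selects indices [0, 1, 2, 3, 4] (0->'a', 1->'b', 2->'s', 3->'t', 4->'r'), giving 'abstr'.

'abstr'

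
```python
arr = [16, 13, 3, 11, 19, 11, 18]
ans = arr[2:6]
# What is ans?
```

arr has length 7. The slice arr[2:6] selects indices [2, 3, 4, 5] (2->3, 3->11, 4->19, 5->11), giving [3, 11, 19, 11].

[3, 11, 19, 11]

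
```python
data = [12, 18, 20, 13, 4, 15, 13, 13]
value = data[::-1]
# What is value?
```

data has length 8. The slice data[::-1] selects indices [7, 6, 5, 4, 3, 2, 1, 0] (7->13, 6->13, 5->15, 4->4, 3->13, 2->20, 1->18, 0->12), giving [13, 13, 15, 4, 13, 20, 18, 12].

[13, 13, 15, 4, 13, 20, 18, 12]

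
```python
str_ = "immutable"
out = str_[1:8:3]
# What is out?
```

str_ has length 9. The slice str_[1:8:3] selects indices [1, 4, 7] (1->'m', 4->'t', 7->'l'), giving 'mtl'.

'mtl'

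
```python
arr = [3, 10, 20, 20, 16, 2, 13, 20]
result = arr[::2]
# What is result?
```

arr has length 8. The slice arr[::2] selects indices [0, 2, 4, 6] (0->3, 2->20, 4->16, 6->13), giving [3, 20, 16, 13].

[3, 20, 16, 13]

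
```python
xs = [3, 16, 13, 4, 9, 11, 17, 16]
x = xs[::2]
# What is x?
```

xs has length 8. The slice xs[::2] selects indices [0, 2, 4, 6] (0->3, 2->13, 4->9, 6->17), giving [3, 13, 9, 17].

[3, 13, 9, 17]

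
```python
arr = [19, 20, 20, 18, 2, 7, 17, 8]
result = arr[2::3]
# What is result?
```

arr has length 8. The slice arr[2::3] selects indices [2, 5] (2->20, 5->7), giving [20, 7].

[20, 7]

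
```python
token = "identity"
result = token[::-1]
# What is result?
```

token has length 8. The slice token[::-1] selects indices [7, 6, 5, 4, 3, 2, 1, 0] (7->'y', 6->'t', 5->'i', 4->'t', 3->'n', 2->'e', 1->'d', 0->'i'), giving 'ytitnedi'.

'ytitnedi'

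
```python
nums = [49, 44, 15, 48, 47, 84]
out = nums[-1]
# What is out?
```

nums has length 6. Negative index -1 maps to positive index 6 + (-1) = 5. nums[5] = 84.

84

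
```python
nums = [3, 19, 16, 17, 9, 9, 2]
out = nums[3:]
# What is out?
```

nums has length 7. The slice nums[3:] selects indices [3, 4, 5, 6] (3->17, 4->9, 5->9, 6->2), giving [17, 9, 9, 2].

[17, 9, 9, 2]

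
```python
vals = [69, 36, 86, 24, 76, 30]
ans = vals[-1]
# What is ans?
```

vals has length 6. Negative index -1 maps to positive index 6 + (-1) = 5. vals[5] = 30.

30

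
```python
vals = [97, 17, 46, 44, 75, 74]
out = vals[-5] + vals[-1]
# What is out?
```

vals has length 6. Negative index -5 maps to positive index 6 + (-5) = 1. vals[1] = 17.
vals has length 6. Negative index -1 maps to positive index 6 + (-1) = 5. vals[5] = 74.
Sum: 17 + 74 = 91.

91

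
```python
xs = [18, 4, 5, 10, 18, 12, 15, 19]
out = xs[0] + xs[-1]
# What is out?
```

xs has length 8. xs[0] = 18.
xs has length 8. Negative index -1 maps to positive index 8 + (-1) = 7. xs[7] = 19.
Sum: 18 + 19 = 37.

37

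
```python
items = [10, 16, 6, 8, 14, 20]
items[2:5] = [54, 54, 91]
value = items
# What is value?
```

items starts as [10, 16, 6, 8, 14, 20] (length 6). The slice items[2:5] covers indices [2, 3, 4] with values [6, 8, 14]. Replacing that slice with [54, 54, 91] (same length) produces [10, 16, 54, 54, 91, 20].

[10, 16, 54, 54, 91, 20]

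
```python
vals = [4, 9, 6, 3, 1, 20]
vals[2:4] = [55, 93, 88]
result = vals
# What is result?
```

vals starts as [4, 9, 6, 3, 1, 20] (length 6). The slice vals[2:4] covers indices [2, 3] with values [6, 3]. Replacing that slice with [55, 93, 88] (different length) produces [4, 9, 55, 93, 88, 1, 20].

[4, 9, 55, 93, 88, 1, 20]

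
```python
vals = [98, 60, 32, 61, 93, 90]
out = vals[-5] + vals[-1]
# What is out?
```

vals has length 6. Negative index -5 maps to positive index 6 + (-5) = 1. vals[1] = 60.
vals has length 6. Negative index -1 maps to positive index 6 + (-1) = 5. vals[5] = 90.
Sum: 60 + 90 = 150.

150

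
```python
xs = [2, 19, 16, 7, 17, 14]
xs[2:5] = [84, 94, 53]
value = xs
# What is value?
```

xs starts as [2, 19, 16, 7, 17, 14] (length 6). The slice xs[2:5] covers indices [2, 3, 4] with values [16, 7, 17]. Replacing that slice with [84, 94, 53] (same length) produces [2, 19, 84, 94, 53, 14].

[2, 19, 84, 94, 53, 14]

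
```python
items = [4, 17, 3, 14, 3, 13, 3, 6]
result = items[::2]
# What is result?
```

items has length 8. The slice items[::2] selects indices [0, 2, 4, 6] (0->4, 2->3, 4->3, 6->3), giving [4, 3, 3, 3].

[4, 3, 3, 3]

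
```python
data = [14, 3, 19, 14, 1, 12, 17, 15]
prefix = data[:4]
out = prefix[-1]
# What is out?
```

data has length 8. The slice data[:4] selects indices [0, 1, 2, 3] (0->14, 1->3, 2->19, 3->14), giving [14, 3, 19, 14]. So prefix = [14, 3, 19, 14]. Then prefix[-1] = 14.

14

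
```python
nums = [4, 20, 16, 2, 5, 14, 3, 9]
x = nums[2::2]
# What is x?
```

nums has length 8. The slice nums[2::2] selects indices [2, 4, 6] (2->16, 4->5, 6->3), giving [16, 5, 3].

[16, 5, 3]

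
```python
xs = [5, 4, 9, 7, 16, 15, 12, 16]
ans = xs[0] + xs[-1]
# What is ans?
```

xs has length 8. xs[0] = 5.
xs has length 8. Negative index -1 maps to positive index 8 + (-1) = 7. xs[7] = 16.
Sum: 5 + 16 = 21.

21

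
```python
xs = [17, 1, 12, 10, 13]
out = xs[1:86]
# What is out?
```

xs has length 5. The slice xs[1:86] selects indices [1, 2, 3, 4] (1->1, 2->12, 3->10, 4->13), giving [1, 12, 10, 13].

[1, 12, 10, 13]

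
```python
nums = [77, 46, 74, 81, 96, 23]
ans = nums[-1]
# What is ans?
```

nums has length 6. Negative index -1 maps to positive index 6 + (-1) = 5. nums[5] = 23.

23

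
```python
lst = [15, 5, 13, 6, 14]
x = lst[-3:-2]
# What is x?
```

lst has length 5. The slice lst[-3:-2] selects indices [2] (2->13), giving [13].

[13]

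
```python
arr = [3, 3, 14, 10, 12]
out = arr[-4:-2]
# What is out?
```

arr has length 5. The slice arr[-4:-2] selects indices [1, 2] (1->3, 2->14), giving [3, 14].

[3, 14]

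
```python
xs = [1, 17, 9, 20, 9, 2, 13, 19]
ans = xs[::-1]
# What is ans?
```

xs has length 8. The slice xs[::-1] selects indices [7, 6, 5, 4, 3, 2, 1, 0] (7->19, 6->13, 5->2, 4->9, 3->20, 2->9, 1->17, 0->1), giving [19, 13, 2, 9, 20, 9, 17, 1].

[19, 13, 2, 9, 20, 9, 17, 1]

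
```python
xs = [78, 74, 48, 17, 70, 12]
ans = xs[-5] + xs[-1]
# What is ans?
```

xs has length 6. Negative index -5 maps to positive index 6 + (-5) = 1. xs[1] = 74.
xs has length 6. Negative index -1 maps to positive index 6 + (-1) = 5. xs[5] = 12.
Sum: 74 + 12 = 86.

86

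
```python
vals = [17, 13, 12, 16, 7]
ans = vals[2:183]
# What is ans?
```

vals has length 5. The slice vals[2:183] selects indices [2, 3, 4] (2->12, 3->16, 4->7), giving [12, 16, 7].

[12, 16, 7]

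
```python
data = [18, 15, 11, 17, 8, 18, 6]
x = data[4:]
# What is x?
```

data has length 7. The slice data[4:] selects indices [4, 5, 6] (4->8, 5->18, 6->6), giving [8, 18, 6].

[8, 18, 6]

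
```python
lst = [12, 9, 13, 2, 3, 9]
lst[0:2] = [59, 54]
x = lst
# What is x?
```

lst starts as [12, 9, 13, 2, 3, 9] (length 6). The slice lst[0:2] covers indices [0, 1] with values [12, 9]. Replacing that slice with [59, 54] (same length) produces [59, 54, 13, 2, 3, 9].

[59, 54, 13, 2, 3, 9]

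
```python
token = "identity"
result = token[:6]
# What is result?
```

token has length 8. The slice token[:6] selects indices [0, 1, 2, 3, 4, 5] (0->'i', 1->'d', 2->'e', 3->'n', 4->'t', 5->'i'), giving 'identi'.

'identi'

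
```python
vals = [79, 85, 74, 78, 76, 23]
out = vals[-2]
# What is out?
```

vals has length 6. Negative index -2 maps to positive index 6 + (-2) = 4. vals[4] = 76.

76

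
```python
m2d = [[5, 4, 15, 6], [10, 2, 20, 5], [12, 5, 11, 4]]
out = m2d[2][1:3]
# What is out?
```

m2d[2] = [12, 5, 11, 4]. m2d[2] has length 4. The slice m2d[2][1:3] selects indices [1, 2] (1->5, 2->11), giving [5, 11].

[5, 11]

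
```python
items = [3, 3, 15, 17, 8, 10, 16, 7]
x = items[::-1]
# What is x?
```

items has length 8. The slice items[::-1] selects indices [7, 6, 5, 4, 3, 2, 1, 0] (7->7, 6->16, 5->10, 4->8, 3->17, 2->15, 1->3, 0->3), giving [7, 16, 10, 8, 17, 15, 3, 3].

[7, 16, 10, 8, 17, 15, 3, 3]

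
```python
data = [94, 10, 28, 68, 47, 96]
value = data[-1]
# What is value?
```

data has length 6. Negative index -1 maps to positive index 6 + (-1) = 5. data[5] = 96.

96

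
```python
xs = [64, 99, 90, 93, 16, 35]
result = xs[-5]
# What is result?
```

xs has length 6. Negative index -5 maps to positive index 6 + (-5) = 1. xs[1] = 99.

99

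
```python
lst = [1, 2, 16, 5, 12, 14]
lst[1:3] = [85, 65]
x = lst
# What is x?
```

lst starts as [1, 2, 16, 5, 12, 14] (length 6). The slice lst[1:3] covers indices [1, 2] with values [2, 16]. Replacing that slice with [85, 65] (same length) produces [1, 85, 65, 5, 12, 14].

[1, 85, 65, 5, 12, 14]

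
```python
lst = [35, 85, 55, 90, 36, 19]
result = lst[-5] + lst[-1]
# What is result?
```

lst has length 6. Negative index -5 maps to positive index 6 + (-5) = 1. lst[1] = 85.
lst has length 6. Negative index -1 maps to positive index 6 + (-1) = 5. lst[5] = 19.
Sum: 85 + 19 = 104.

104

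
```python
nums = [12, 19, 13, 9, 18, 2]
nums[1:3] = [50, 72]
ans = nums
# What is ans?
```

nums starts as [12, 19, 13, 9, 18, 2] (length 6). The slice nums[1:3] covers indices [1, 2] with values [19, 13]. Replacing that slice with [50, 72] (same length) produces [12, 50, 72, 9, 18, 2].

[12, 50, 72, 9, 18, 2]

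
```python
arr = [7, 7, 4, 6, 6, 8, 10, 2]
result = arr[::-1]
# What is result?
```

arr has length 8. The slice arr[::-1] selects indices [7, 6, 5, 4, 3, 2, 1, 0] (7->2, 6->10, 5->8, 4->6, 3->6, 2->4, 1->7, 0->7), giving [2, 10, 8, 6, 6, 4, 7, 7].

[2, 10, 8, 6, 6, 4, 7, 7]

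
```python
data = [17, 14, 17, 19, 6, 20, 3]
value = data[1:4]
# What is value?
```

data has length 7. The slice data[1:4] selects indices [1, 2, 3] (1->14, 2->17, 3->19), giving [14, 17, 19].

[14, 17, 19]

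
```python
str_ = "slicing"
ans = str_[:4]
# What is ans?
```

str_ has length 7. The slice str_[:4] selects indices [0, 1, 2, 3] (0->'s', 1->'l', 2->'i', 3->'c'), giving 'slic'.

'slic'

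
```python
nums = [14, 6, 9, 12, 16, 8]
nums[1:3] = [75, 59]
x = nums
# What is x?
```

nums starts as [14, 6, 9, 12, 16, 8] (length 6). The slice nums[1:3] covers indices [1, 2] with values [6, 9]. Replacing that slice with [75, 59] (same length) produces [14, 75, 59, 12, 16, 8].

[14, 75, 59, 12, 16, 8]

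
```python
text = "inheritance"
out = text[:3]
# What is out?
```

text has length 11. The slice text[:3] selects indices [0, 1, 2] (0->'i', 1->'n', 2->'h'), giving 'inh'.

'inh'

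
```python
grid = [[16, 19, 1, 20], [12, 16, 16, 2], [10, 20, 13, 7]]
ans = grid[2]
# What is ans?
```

grid has 3 rows. Row 2 is [10, 20, 13, 7].

[10, 20, 13, 7]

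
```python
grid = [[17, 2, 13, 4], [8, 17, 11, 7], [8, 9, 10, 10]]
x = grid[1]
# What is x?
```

grid has 3 rows. Row 1 is [8, 17, 11, 7].

[8, 17, 11, 7]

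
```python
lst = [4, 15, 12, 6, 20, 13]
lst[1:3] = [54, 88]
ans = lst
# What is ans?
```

lst starts as [4, 15, 12, 6, 20, 13] (length 6). The slice lst[1:3] covers indices [1, 2] with values [15, 12]. Replacing that slice with [54, 88] (same length) produces [4, 54, 88, 6, 20, 13].

[4, 54, 88, 6, 20, 13]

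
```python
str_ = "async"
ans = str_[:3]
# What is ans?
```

str_ has length 5. The slice str_[:3] selects indices [0, 1, 2] (0->'a', 1->'s', 2->'y'), giving 'asy'.

'asy'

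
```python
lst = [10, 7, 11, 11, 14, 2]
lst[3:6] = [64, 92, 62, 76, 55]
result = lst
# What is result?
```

lst starts as [10, 7, 11, 11, 14, 2] (length 6). The slice lst[3:6] covers indices [3, 4, 5] with values [11, 14, 2]. Replacing that slice with [64, 92, 62, 76, 55] (different length) produces [10, 7, 11, 64, 92, 62, 76, 55].

[10, 7, 11, 64, 92, 62, 76, 55]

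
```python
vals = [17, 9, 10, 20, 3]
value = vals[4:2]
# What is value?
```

vals has length 5. The slice vals[4:2] resolves to an empty index range, so the result is [].

[]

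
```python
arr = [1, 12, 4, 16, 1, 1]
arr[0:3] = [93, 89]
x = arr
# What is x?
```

arr starts as [1, 12, 4, 16, 1, 1] (length 6). The slice arr[0:3] covers indices [0, 1, 2] with values [1, 12, 4]. Replacing that slice with [93, 89] (different length) produces [93, 89, 16, 1, 1].

[93, 89, 16, 1, 1]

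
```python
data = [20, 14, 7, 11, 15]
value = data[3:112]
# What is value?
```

data has length 5. The slice data[3:112] selects indices [3, 4] (3->11, 4->15), giving [11, 15].

[11, 15]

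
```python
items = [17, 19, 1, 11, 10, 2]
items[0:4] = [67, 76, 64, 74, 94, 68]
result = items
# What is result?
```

items starts as [17, 19, 1, 11, 10, 2] (length 6). The slice items[0:4] covers indices [0, 1, 2, 3] with values [17, 19, 1, 11]. Replacing that slice with [67, 76, 64, 74, 94, 68] (different length) produces [67, 76, 64, 74, 94, 68, 10, 2].

[67, 76, 64, 74, 94, 68, 10, 2]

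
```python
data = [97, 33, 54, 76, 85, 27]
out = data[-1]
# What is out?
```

data has length 6. Negative index -1 maps to positive index 6 + (-1) = 5. data[5] = 27.

27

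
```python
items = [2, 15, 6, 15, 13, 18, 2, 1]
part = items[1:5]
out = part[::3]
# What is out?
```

items has length 8. The slice items[1:5] selects indices [1, 2, 3, 4] (1->15, 2->6, 3->15, 4->13), giving [15, 6, 15, 13]. So part = [15, 6, 15, 13]. part has length 4. The slice part[::3] selects indices [0, 3] (0->15, 3->13), giving [15, 13].

[15, 13]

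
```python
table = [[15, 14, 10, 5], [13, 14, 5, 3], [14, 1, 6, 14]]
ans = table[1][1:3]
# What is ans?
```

table[1] = [13, 14, 5, 3]. table[1] has length 4. The slice table[1][1:3] selects indices [1, 2] (1->14, 2->5), giving [14, 5].

[14, 5]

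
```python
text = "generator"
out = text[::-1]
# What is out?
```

text has length 9. The slice text[::-1] selects indices [8, 7, 6, 5, 4, 3, 2, 1, 0] (8->'r', 7->'o', 6->'t', 5->'a', 4->'r', 3->'e', 2->'n', 1->'e', 0->'g'), giving 'rotareneg'.

'rotareneg'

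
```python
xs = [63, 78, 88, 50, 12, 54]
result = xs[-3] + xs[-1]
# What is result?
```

xs has length 6. Negative index -3 maps to positive index 6 + (-3) = 3. xs[3] = 50.
xs has length 6. Negative index -1 maps to positive index 6 + (-1) = 5. xs[5] = 54.
Sum: 50 + 54 = 104.

104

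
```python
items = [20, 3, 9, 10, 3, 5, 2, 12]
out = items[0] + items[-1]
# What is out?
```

items has length 8. items[0] = 20.
items has length 8. Negative index -1 maps to positive index 8 + (-1) = 7. items[7] = 12.
Sum: 20 + 12 = 32.

32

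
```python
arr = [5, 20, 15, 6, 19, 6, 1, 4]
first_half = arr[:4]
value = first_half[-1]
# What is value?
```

arr has length 8. The slice arr[:4] selects indices [0, 1, 2, 3] (0->5, 1->20, 2->15, 3->6), giving [5, 20, 15, 6]. So first_half = [5, 20, 15, 6]. Then first_half[-1] = 6.

6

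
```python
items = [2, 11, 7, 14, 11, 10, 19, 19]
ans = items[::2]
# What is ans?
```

items has length 8. The slice items[::2] selects indices [0, 2, 4, 6] (0->2, 2->7, 4->11, 6->19), giving [2, 7, 11, 19].

[2, 7, 11, 19]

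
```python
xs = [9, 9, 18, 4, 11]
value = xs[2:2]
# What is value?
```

xs has length 5. The slice xs[2:2] resolves to an empty index range, so the result is [].

[]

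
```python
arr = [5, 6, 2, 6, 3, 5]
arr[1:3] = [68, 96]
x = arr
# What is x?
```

arr starts as [5, 6, 2, 6, 3, 5] (length 6). The slice arr[1:3] covers indices [1, 2] with values [6, 2]. Replacing that slice with [68, 96] (same length) produces [5, 68, 96, 6, 3, 5].

[5, 68, 96, 6, 3, 5]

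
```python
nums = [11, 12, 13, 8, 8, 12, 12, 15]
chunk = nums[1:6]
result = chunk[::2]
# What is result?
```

nums has length 8. The slice nums[1:6] selects indices [1, 2, 3, 4, 5] (1->12, 2->13, 3->8, 4->8, 5->12), giving [12, 13, 8, 8, 12]. So chunk = [12, 13, 8, 8, 12]. chunk has length 5. The slice chunk[::2] selects indices [0, 2, 4] (0->12, 2->8, 4->12), giving [12, 8, 12].

[12, 8, 12]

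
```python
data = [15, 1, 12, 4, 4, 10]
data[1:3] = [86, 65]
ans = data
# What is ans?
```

data starts as [15, 1, 12, 4, 4, 10] (length 6). The slice data[1:3] covers indices [1, 2] with values [1, 12]. Replacing that slice with [86, 65] (same length) produces [15, 86, 65, 4, 4, 10].

[15, 86, 65, 4, 4, 10]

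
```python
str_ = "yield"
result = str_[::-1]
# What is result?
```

str_ has length 5. The slice str_[::-1] selects indices [4, 3, 2, 1, 0] (4->'d', 3->'l', 2->'e', 1->'i', 0->'y'), giving 'dleiy'.

'dleiy'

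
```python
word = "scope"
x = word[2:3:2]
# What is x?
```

word has length 5. The slice word[2:3:2] selects indices [2] (2->'o'), giving 'o'.

'o'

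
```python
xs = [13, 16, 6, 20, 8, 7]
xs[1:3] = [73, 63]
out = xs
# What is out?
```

xs starts as [13, 16, 6, 20, 8, 7] (length 6). The slice xs[1:3] covers indices [1, 2] with values [16, 6]. Replacing that slice with [73, 63] (same length) produces [13, 73, 63, 20, 8, 7].

[13, 73, 63, 20, 8, 7]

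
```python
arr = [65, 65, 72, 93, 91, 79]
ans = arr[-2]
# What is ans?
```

arr has length 6. Negative index -2 maps to positive index 6 + (-2) = 4. arr[4] = 91.

91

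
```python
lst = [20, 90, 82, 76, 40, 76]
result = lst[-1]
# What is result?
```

lst has length 6. Negative index -1 maps to positive index 6 + (-1) = 5. lst[5] = 76.

76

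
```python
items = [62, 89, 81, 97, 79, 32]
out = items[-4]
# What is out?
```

items has length 6. Negative index -4 maps to positive index 6 + (-4) = 2. items[2] = 81.

81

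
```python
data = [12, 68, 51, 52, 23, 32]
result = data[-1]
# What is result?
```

data has length 6. Negative index -1 maps to positive index 6 + (-1) = 5. data[5] = 32.

32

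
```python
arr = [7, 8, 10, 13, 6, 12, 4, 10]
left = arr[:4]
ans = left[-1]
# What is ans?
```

arr has length 8. The slice arr[:4] selects indices [0, 1, 2, 3] (0->7, 1->8, 2->10, 3->13), giving [7, 8, 10, 13]. So left = [7, 8, 10, 13]. Then left[-1] = 13.

13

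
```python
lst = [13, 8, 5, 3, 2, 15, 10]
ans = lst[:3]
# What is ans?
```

lst has length 7. The slice lst[:3] selects indices [0, 1, 2] (0->13, 1->8, 2->5), giving [13, 8, 5].

[13, 8, 5]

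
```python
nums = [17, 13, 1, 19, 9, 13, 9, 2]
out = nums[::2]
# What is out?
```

nums has length 8. The slice nums[::2] selects indices [0, 2, 4, 6] (0->17, 2->1, 4->9, 6->9), giving [17, 1, 9, 9].

[17, 1, 9, 9]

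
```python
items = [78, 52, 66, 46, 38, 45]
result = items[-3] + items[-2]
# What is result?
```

items has length 6. Negative index -3 maps to positive index 6 + (-3) = 3. items[3] = 46.
items has length 6. Negative index -2 maps to positive index 6 + (-2) = 4. items[4] = 38.
Sum: 46 + 38 = 84.

84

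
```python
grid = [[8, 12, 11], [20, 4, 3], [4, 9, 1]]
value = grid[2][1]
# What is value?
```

grid[2] = [4, 9, 1]. Taking column 1 of that row yields 9.

9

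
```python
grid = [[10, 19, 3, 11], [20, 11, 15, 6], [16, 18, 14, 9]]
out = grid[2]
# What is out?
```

grid has 3 rows. Row 2 is [16, 18, 14, 9].

[16, 18, 14, 9]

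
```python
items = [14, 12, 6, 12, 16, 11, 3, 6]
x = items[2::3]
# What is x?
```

items has length 8. The slice items[2::3] selects indices [2, 5] (2->6, 5->11), giving [6, 11].

[6, 11]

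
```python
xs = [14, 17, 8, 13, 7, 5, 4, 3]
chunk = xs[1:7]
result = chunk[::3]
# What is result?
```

xs has length 8. The slice xs[1:7] selects indices [1, 2, 3, 4, 5, 6] (1->17, 2->8, 3->13, 4->7, 5->5, 6->4), giving [17, 8, 13, 7, 5, 4]. So chunk = [17, 8, 13, 7, 5, 4]. chunk has length 6. The slice chunk[::3] selects indices [0, 3] (0->17, 3->7), giving [17, 7].

[17, 7]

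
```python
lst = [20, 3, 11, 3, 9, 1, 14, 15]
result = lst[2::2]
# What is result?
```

lst has length 8. The slice lst[2::2] selects indices [2, 4, 6] (2->11, 4->9, 6->14), giving [11, 9, 14].

[11, 9, 14]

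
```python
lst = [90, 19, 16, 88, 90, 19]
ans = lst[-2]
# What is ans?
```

lst has length 6. Negative index -2 maps to positive index 6 + (-2) = 4. lst[4] = 90.

90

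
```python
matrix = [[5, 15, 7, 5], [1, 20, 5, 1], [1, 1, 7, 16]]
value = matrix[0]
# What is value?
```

matrix has 3 rows. Row 0 is [5, 15, 7, 5].

[5, 15, 7, 5]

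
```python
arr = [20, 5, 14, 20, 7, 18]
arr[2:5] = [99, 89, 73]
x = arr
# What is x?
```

arr starts as [20, 5, 14, 20, 7, 18] (length 6). The slice arr[2:5] covers indices [2, 3, 4] with values [14, 20, 7]. Replacing that slice with [99, 89, 73] (same length) produces [20, 5, 99, 89, 73, 18].

[20, 5, 99, 89, 73, 18]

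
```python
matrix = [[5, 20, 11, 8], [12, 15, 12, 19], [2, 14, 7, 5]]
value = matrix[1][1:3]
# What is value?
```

matrix[1] = [12, 15, 12, 19]. matrix[1] has length 4. The slice matrix[1][1:3] selects indices [1, 2] (1->15, 2->12), giving [15, 12].

[15, 12]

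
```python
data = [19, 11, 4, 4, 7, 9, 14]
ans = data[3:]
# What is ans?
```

data has length 7. The slice data[3:] selects indices [3, 4, 5, 6] (3->4, 4->7, 5->9, 6->14), giving [4, 7, 9, 14].

[4, 7, 9, 14]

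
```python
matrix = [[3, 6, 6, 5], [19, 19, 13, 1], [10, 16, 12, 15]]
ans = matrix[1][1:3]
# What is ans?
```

matrix[1] = [19, 19, 13, 1]. matrix[1] has length 4. The slice matrix[1][1:3] selects indices [1, 2] (1->19, 2->13), giving [19, 13].

[19, 13]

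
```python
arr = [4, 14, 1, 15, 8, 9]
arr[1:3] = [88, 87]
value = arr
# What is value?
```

arr starts as [4, 14, 1, 15, 8, 9] (length 6). The slice arr[1:3] covers indices [1, 2] with values [14, 1]. Replacing that slice with [88, 87] (same length) produces [4, 88, 87, 15, 8, 9].

[4, 88, 87, 15, 8, 9]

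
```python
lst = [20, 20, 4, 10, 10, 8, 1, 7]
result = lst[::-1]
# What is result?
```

lst has length 8. The slice lst[::-1] selects indices [7, 6, 5, 4, 3, 2, 1, 0] (7->7, 6->1, 5->8, 4->10, 3->10, 2->4, 1->20, 0->20), giving [7, 1, 8, 10, 10, 4, 20, 20].

[7, 1, 8, 10, 10, 4, 20, 20]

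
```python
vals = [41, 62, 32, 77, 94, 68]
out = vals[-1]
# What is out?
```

vals has length 6. Negative index -1 maps to positive index 6 + (-1) = 5. vals[5] = 68.

68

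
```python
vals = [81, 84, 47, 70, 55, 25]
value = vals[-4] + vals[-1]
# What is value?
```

vals has length 6. Negative index -4 maps to positive index 6 + (-4) = 2. vals[2] = 47.
vals has length 6. Negative index -1 maps to positive index 6 + (-1) = 5. vals[5] = 25.
Sum: 47 + 25 = 72.

72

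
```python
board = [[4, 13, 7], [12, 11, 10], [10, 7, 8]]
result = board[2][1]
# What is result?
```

board[2] = [10, 7, 8]. Taking column 1 of that row yields 7.

7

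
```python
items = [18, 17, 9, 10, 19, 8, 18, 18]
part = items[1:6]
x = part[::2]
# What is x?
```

items has length 8. The slice items[1:6] selects indices [1, 2, 3, 4, 5] (1->17, 2->9, 3->10, 4->19, 5->8), giving [17, 9, 10, 19, 8]. So part = [17, 9, 10, 19, 8]. part has length 5. The slice part[::2] selects indices [0, 2, 4] (0->17, 2->10, 4->8), giving [17, 10, 8].

[17, 10, 8]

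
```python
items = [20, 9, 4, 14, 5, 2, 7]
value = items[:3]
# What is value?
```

items has length 7. The slice items[:3] selects indices [0, 1, 2] (0->20, 1->9, 2->4), giving [20, 9, 4].

[20, 9, 4]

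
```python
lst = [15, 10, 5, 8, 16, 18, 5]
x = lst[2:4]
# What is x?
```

lst has length 7. The slice lst[2:4] selects indices [2, 3] (2->5, 3->8), giving [5, 8].

[5, 8]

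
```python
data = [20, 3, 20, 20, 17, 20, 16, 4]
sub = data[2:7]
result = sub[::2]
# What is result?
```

data has length 8. The slice data[2:7] selects indices [2, 3, 4, 5, 6] (2->20, 3->20, 4->17, 5->20, 6->16), giving [20, 20, 17, 20, 16]. So sub = [20, 20, 17, 20, 16]. sub has length 5. The slice sub[::2] selects indices [0, 2, 4] (0->20, 2->17, 4->16), giving [20, 17, 16].

[20, 17, 16]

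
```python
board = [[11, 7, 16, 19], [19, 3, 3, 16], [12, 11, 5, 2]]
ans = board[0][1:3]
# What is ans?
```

board[0] = [11, 7, 16, 19]. board[0] has length 4. The slice board[0][1:3] selects indices [1, 2] (1->7, 2->16), giving [7, 16].

[7, 16]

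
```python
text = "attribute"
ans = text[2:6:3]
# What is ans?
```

text has length 9. The slice text[2:6:3] selects indices [2, 5] (2->'t', 5->'b'), giving 'tb'.

'tb'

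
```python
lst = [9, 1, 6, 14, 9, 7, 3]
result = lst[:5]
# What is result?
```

lst has length 7. The slice lst[:5] selects indices [0, 1, 2, 3, 4] (0->9, 1->1, 2->6, 3->14, 4->9), giving [9, 1, 6, 14, 9].

[9, 1, 6, 14, 9]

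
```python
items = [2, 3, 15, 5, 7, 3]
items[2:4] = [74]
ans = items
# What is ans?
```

items starts as [2, 3, 15, 5, 7, 3] (length 6). The slice items[2:4] covers indices [2, 3] with values [15, 5]. Replacing that slice with [74] (different length) produces [2, 3, 74, 7, 3].

[2, 3, 74, 7, 3]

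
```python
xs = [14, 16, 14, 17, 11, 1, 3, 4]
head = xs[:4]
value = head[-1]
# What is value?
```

xs has length 8. The slice xs[:4] selects indices [0, 1, 2, 3] (0->14, 1->16, 2->14, 3->17), giving [14, 16, 14, 17]. So head = [14, 16, 14, 17]. Then head[-1] = 17.

17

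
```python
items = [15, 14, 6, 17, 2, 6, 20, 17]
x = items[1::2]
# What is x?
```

items has length 8. The slice items[1::2] selects indices [1, 3, 5, 7] (1->14, 3->17, 5->6, 7->17), giving [14, 17, 6, 17].

[14, 17, 6, 17]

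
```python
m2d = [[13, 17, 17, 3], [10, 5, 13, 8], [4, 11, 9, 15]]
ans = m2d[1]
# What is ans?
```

m2d has 3 rows. Row 1 is [10, 5, 13, 8].

[10, 5, 13, 8]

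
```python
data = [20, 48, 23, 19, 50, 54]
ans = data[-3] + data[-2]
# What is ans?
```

data has length 6. Negative index -3 maps to positive index 6 + (-3) = 3. data[3] = 19.
data has length 6. Negative index -2 maps to positive index 6 + (-2) = 4. data[4] = 50.
Sum: 19 + 50 = 69.

69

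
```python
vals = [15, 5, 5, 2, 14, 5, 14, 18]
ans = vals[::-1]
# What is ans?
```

vals has length 8. The slice vals[::-1] selects indices [7, 6, 5, 4, 3, 2, 1, 0] (7->18, 6->14, 5->5, 4->14, 3->2, 2->5, 1->5, 0->15), giving [18, 14, 5, 14, 2, 5, 5, 15].

[18, 14, 5, 14, 2, 5, 5, 15]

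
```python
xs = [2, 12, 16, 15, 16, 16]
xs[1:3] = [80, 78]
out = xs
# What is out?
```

xs starts as [2, 12, 16, 15, 16, 16] (length 6). The slice xs[1:3] covers indices [1, 2] with values [12, 16]. Replacing that slice with [80, 78] (same length) produces [2, 80, 78, 15, 16, 16].

[2, 80, 78, 15, 16, 16]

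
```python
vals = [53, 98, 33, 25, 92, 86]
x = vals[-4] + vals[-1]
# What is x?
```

vals has length 6. Negative index -4 maps to positive index 6 + (-4) = 2. vals[2] = 33.
vals has length 6. Negative index -1 maps to positive index 6 + (-1) = 5. vals[5] = 86.
Sum: 33 + 86 = 119.

119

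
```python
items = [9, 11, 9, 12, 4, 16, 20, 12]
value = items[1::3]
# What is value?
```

items has length 8. The slice items[1::3] selects indices [1, 4, 7] (1->11, 4->4, 7->12), giving [11, 4, 12].

[11, 4, 12]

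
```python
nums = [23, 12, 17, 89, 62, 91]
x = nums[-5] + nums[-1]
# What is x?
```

nums has length 6. Negative index -5 maps to positive index 6 + (-5) = 1. nums[1] = 12.
nums has length 6. Negative index -1 maps to positive index 6 + (-1) = 5. nums[5] = 91.
Sum: 12 + 91 = 103.

103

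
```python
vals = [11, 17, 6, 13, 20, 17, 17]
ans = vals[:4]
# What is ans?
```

vals has length 7. The slice vals[:4] selects indices [0, 1, 2, 3] (0->11, 1->17, 2->6, 3->13), giving [11, 17, 6, 13].

[11, 17, 6, 13]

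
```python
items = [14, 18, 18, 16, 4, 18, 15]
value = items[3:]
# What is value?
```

items has length 7. The slice items[3:] selects indices [3, 4, 5, 6] (3->16, 4->4, 5->18, 6->15), giving [16, 4, 18, 15].

[16, 4, 18, 15]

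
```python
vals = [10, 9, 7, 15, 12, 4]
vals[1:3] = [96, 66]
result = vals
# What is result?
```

vals starts as [10, 9, 7, 15, 12, 4] (length 6). The slice vals[1:3] covers indices [1, 2] with values [9, 7]. Replacing that slice with [96, 66] (same length) produces [10, 96, 66, 15, 12, 4].

[10, 96, 66, 15, 12, 4]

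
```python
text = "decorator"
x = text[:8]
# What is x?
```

text has length 9. The slice text[:8] selects indices [0, 1, 2, 3, 4, 5, 6, 7] (0->'d', 1->'e', 2->'c', 3->'o', 4->'r', 5->'a', 6->'t', 7->'o'), giving 'decorato'.

'decorato'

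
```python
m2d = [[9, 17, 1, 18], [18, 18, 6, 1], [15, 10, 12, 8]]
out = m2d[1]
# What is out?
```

m2d has 3 rows. Row 1 is [18, 18, 6, 1].

[18, 18, 6, 1]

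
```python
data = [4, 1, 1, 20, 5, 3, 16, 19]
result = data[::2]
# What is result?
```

data has length 8. The slice data[::2] selects indices [0, 2, 4, 6] (0->4, 2->1, 4->5, 6->16), giving [4, 1, 5, 16].

[4, 1, 5, 16]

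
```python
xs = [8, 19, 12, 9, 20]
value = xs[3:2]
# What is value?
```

xs has length 5. The slice xs[3:2] resolves to an empty index range, so the result is [].

[]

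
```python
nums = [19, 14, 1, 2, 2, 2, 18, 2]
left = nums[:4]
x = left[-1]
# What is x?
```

nums has length 8. The slice nums[:4] selects indices [0, 1, 2, 3] (0->19, 1->14, 2->1, 3->2), giving [19, 14, 1, 2]. So left = [19, 14, 1, 2]. Then left[-1] = 2.

2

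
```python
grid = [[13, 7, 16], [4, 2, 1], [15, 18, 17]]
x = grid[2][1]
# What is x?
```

grid[2] = [15, 18, 17]. Taking column 1 of that row yields 18.

18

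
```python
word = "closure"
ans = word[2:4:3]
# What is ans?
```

word has length 7. The slice word[2:4:3] selects indices [2] (2->'o'), giving 'o'.

'o'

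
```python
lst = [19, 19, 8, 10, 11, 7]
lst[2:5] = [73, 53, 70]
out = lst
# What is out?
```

lst starts as [19, 19, 8, 10, 11, 7] (length 6). The slice lst[2:5] covers indices [2, 3, 4] with values [8, 10, 11]. Replacing that slice with [73, 53, 70] (same length) produces [19, 19, 73, 53, 70, 7].

[19, 19, 73, 53, 70, 7]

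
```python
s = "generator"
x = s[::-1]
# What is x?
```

s has length 9. The slice s[::-1] selects indices [8, 7, 6, 5, 4, 3, 2, 1, 0] (8->'r', 7->'o', 6->'t', 5->'a', 4->'r', 3->'e', 2->'n', 1->'e', 0->'g'), giving 'rotareneg'.

'rotareneg'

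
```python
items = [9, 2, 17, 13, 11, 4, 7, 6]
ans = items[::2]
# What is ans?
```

items has length 8. The slice items[::2] selects indices [0, 2, 4, 6] (0->9, 2->17, 4->11, 6->7), giving [9, 17, 11, 7].

[9, 17, 11, 7]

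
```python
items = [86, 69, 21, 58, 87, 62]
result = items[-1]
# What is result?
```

items has length 6. Negative index -1 maps to positive index 6 + (-1) = 5. items[5] = 62.

62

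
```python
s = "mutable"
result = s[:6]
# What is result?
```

s has length 7. The slice s[:6] selects indices [0, 1, 2, 3, 4, 5] (0->'m', 1->'u', 2->'t', 3->'a', 4->'b', 5->'l'), giving 'mutabl'.

'mutabl'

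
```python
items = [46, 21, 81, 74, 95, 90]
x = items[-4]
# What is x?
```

items has length 6. Negative index -4 maps to positive index 6 + (-4) = 2. items[2] = 81.

81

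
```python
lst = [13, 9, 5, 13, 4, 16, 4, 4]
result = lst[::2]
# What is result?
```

lst has length 8. The slice lst[::2] selects indices [0, 2, 4, 6] (0->13, 2->5, 4->4, 6->4), giving [13, 5, 4, 4].

[13, 5, 4, 4]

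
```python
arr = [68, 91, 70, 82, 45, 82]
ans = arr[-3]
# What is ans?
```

arr has length 6. Negative index -3 maps to positive index 6 + (-3) = 3. arr[3] = 82.

82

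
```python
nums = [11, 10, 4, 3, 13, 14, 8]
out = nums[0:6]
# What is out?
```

nums has length 7. The slice nums[0:6] selects indices [0, 1, 2, 3, 4, 5] (0->11, 1->10, 2->4, 3->3, 4->13, 5->14), giving [11, 10, 4, 3, 13, 14].

[11, 10, 4, 3, 13, 14]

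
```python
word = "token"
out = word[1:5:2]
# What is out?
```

word has length 5. The slice word[1:5:2] selects indices [1, 3] (1->'o', 3->'e'), giving 'oe'.

'oe'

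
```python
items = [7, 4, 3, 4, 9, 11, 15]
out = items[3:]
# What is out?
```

items has length 7. The slice items[3:] selects indices [3, 4, 5, 6] (3->4, 4->9, 5->11, 6->15), giving [4, 9, 11, 15].

[4, 9, 11, 15]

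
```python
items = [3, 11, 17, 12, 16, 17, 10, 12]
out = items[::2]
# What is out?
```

items has length 8. The slice items[::2] selects indices [0, 2, 4, 6] (0->3, 2->17, 4->16, 6->10), giving [3, 17, 16, 10].

[3, 17, 16, 10]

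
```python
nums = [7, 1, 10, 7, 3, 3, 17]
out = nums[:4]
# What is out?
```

nums has length 7. The slice nums[:4] selects indices [0, 1, 2, 3] (0->7, 1->1, 2->10, 3->7), giving [7, 1, 10, 7].

[7, 1, 10, 7]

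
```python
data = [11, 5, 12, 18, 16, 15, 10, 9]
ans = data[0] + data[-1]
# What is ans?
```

data has length 8. data[0] = 11.
data has length 8. Negative index -1 maps to positive index 8 + (-1) = 7. data[7] = 9.
Sum: 11 + 9 = 20.

20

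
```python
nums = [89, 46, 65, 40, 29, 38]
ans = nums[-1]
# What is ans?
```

nums has length 6. Negative index -1 maps to positive index 6 + (-1) = 5. nums[5] = 38.

38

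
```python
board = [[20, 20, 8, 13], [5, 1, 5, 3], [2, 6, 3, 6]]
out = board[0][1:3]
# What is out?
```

board[0] = [20, 20, 8, 13]. board[0] has length 4. The slice board[0][1:3] selects indices [1, 2] (1->20, 2->8), giving [20, 8].

[20, 8]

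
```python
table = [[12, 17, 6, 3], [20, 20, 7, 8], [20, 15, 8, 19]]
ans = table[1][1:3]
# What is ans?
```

table[1] = [20, 20, 7, 8]. table[1] has length 4. The slice table[1][1:3] selects indices [1, 2] (1->20, 2->7), giving [20, 7].

[20, 7]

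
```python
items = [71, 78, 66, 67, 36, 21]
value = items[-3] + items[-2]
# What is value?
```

items has length 6. Negative index -3 maps to positive index 6 + (-3) = 3. items[3] = 67.
items has length 6. Negative index -2 maps to positive index 6 + (-2) = 4. items[4] = 36.
Sum: 67 + 36 = 103.

103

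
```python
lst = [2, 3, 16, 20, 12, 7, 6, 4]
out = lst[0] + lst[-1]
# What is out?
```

lst has length 8. lst[0] = 2.
lst has length 8. Negative index -1 maps to positive index 8 + (-1) = 7. lst[7] = 4.
Sum: 2 + 4 = 6.

6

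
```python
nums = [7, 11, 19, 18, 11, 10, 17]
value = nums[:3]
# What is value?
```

nums has length 7. The slice nums[:3] selects indices [0, 1, 2] (0->7, 1->11, 2->19), giving [7, 11, 19].

[7, 11, 19]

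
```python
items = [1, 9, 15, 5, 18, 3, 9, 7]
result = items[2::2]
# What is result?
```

items has length 8. The slice items[2::2] selects indices [2, 4, 6] (2->15, 4->18, 6->9), giving [15, 18, 9].

[15, 18, 9]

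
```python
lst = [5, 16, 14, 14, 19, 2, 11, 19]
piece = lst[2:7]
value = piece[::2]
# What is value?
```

lst has length 8. The slice lst[2:7] selects indices [2, 3, 4, 5, 6] (2->14, 3->14, 4->19, 5->2, 6->11), giving [14, 14, 19, 2, 11]. So piece = [14, 14, 19, 2, 11]. piece has length 5. The slice piece[::2] selects indices [0, 2, 4] (0->14, 2->19, 4->11), giving [14, 19, 11].

[14, 19, 11]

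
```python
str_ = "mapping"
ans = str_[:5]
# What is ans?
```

str_ has length 7. The slice str_[:5] selects indices [0, 1, 2, 3, 4] (0->'m', 1->'a', 2->'p', 3->'p', 4->'i'), giving 'mappi'.

'mappi'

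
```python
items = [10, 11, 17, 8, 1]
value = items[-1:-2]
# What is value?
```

items has length 5. The slice items[-1:-2] resolves to an empty index range, so the result is [].

[]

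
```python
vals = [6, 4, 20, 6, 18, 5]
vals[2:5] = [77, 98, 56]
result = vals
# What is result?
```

vals starts as [6, 4, 20, 6, 18, 5] (length 6). The slice vals[2:5] covers indices [2, 3, 4] with values [20, 6, 18]. Replacing that slice with [77, 98, 56] (same length) produces [6, 4, 77, 98, 56, 5].

[6, 4, 77, 98, 56, 5]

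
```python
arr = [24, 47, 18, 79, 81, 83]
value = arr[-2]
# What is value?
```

arr has length 6. Negative index -2 maps to positive index 6 + (-2) = 4. arr[4] = 81.

81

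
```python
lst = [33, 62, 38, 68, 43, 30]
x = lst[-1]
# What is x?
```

lst has length 6. Negative index -1 maps to positive index 6 + (-1) = 5. lst[5] = 30.

30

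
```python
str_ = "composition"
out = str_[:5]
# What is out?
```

str_ has length 11. The slice str_[:5] selects indices [0, 1, 2, 3, 4] (0->'c', 1->'o', 2->'m', 3->'p', 4->'o'), giving 'compo'.

'compo'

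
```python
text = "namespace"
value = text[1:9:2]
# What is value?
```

text has length 9. The slice text[1:9:2] selects indices [1, 3, 5, 7] (1->'a', 3->'e', 5->'p', 7->'c'), giving 'aepc'.

'aepc'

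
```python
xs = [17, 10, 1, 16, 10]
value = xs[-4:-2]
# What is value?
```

xs has length 5. The slice xs[-4:-2] selects indices [1, 2] (1->10, 2->1), giving [10, 1].

[10, 1]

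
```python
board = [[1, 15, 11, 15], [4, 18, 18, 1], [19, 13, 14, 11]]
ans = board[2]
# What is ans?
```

board has 3 rows. Row 2 is [19, 13, 14, 11].

[19, 13, 14, 11]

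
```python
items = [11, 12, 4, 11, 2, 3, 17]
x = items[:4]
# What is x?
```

items has length 7. The slice items[:4] selects indices [0, 1, 2, 3] (0->11, 1->12, 2->4, 3->11), giving [11, 12, 4, 11].

[11, 12, 4, 11]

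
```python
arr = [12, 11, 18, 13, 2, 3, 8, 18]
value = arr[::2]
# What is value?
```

arr has length 8. The slice arr[::2] selects indices [0, 2, 4, 6] (0->12, 2->18, 4->2, 6->8), giving [12, 18, 2, 8].

[12, 18, 2, 8]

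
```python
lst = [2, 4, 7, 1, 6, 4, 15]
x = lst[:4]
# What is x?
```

lst has length 7. The slice lst[:4] selects indices [0, 1, 2, 3] (0->2, 1->4, 2->7, 3->1), giving [2, 4, 7, 1].

[2, 4, 7, 1]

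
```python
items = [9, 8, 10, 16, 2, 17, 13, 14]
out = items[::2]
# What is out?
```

items has length 8. The slice items[::2] selects indices [0, 2, 4, 6] (0->9, 2->10, 4->2, 6->13), giving [9, 10, 2, 13].

[9, 10, 2, 13]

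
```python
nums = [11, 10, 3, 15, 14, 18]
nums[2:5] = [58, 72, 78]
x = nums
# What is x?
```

nums starts as [11, 10, 3, 15, 14, 18] (length 6). The slice nums[2:5] covers indices [2, 3, 4] with values [3, 15, 14]. Replacing that slice with [58, 72, 78] (same length) produces [11, 10, 58, 72, 78, 18].

[11, 10, 58, 72, 78, 18]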